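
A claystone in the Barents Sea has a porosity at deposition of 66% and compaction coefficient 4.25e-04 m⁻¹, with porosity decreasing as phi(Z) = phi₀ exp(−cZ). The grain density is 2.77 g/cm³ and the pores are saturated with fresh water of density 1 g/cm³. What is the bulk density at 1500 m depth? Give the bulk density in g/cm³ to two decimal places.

Working in km (1 km = 1000 m; c in km⁻¹ = c in m⁻¹ × 1000):
Porosity at depth: phi = 0.66·exp(−0.425×1.5) = 0.66×0.5286 = 0.3489
Bulk density: ρ_b = (1−phi)ρ_g + phi·ρ_f = 0.6511×2.77 + 0.3489×1
       = 1.804 + 0.349 = 2.152 g/cm³

2.15 g/cm³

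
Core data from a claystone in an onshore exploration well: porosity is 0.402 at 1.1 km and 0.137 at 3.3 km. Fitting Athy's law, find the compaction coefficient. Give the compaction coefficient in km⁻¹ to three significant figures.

0.489 km⁻¹

Athy: n(Z) = n₀ e^(−cZ) ⇒ n₁/n₂ = e^{c(Z₂−Z₁)} ⇒ c = ln(n₁/n₂)/(Z₂−Z₁)
c = ln(0.402/0.137) / (3.3 − 1.1) = ln(2.934) / 2.2 = 1.0765 / 2.2 = 0.4893 km⁻¹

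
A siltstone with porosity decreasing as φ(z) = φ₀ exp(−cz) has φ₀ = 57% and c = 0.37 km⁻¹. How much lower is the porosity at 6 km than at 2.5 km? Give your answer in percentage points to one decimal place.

16.4 percentage points

φ(2.5) = 0.57·e^(−0.37×2.5) = 0.2260
φ(6) = 0.57·e^(−0.37×6) = 0.0619
Δφ = 0.2260 − 0.0619 = 0.1641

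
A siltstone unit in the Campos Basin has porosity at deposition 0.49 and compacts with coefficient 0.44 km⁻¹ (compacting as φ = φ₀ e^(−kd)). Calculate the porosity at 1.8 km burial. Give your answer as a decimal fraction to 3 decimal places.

φ = φ₀·exp(−k·d) = 0.49 × exp(−0.44 × 1.8) = 0.49 × exp(−0.792)
  = 0.49 × 0.4529 = 0.2219

0.222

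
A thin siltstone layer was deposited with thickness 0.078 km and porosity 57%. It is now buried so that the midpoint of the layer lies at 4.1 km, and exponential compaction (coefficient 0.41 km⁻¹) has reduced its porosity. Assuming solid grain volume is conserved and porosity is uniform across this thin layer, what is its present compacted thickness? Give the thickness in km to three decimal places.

Porosity at 4.1 km: n = 0.57·exp(−0.41×4.1) = 0.1061
Solid-volume conservation: h(1−n) = h₀(1−n₀) ⇒ h = h₀·(1−n₀)/(1−n)
h = 0.078 × (1 − 0.57)/(1 − 0.1061) = 0.078 × 0.4811 = 0.0375 km

0.038 km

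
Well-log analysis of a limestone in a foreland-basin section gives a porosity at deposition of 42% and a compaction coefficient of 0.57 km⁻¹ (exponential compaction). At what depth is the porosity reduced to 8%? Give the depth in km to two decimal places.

2.91 km

Invert Athy's law: Z = ln(φ₀/φ) / β
Z = ln(0.42/0.08) / 0.57 = ln(5.25) / 0.57 = 1.6582 / 0.57 = 2.909 km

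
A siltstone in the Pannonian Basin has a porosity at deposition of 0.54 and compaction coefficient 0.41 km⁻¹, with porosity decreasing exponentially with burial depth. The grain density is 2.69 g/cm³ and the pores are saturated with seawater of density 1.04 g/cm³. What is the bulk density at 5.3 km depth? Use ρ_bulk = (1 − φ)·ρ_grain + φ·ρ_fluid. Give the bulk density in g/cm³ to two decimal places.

Porosity at depth: n = 0.54·exp(−0.41×5.3) = 0.54×0.1138 = 0.0615
Bulk density: ρ_b = (1−n)ρ_g + n·ρ_f = 0.9385×2.69 + 0.0615×1.04
       = 2.525 + 0.064 = 2.589 g/cm³

2.59 g/cm³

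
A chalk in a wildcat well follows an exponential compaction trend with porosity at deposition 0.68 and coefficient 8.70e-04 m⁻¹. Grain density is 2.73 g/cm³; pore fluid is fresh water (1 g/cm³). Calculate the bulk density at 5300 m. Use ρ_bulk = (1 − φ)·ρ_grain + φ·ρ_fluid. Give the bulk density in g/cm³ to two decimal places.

2.72 g/cm³

Working in km (1 km = 1000 m; c in km⁻¹ = c in m⁻¹ × 1000):
Porosity at depth: φ = 0.68·exp(−0.87×5.3) = 0.68×0.0099 = 0.0068
Bulk density: ρ_b = (1−φ)ρ_g + φ·ρ_f = 0.9932×2.73 + 0.0068×1
       = 2.712 + 0.007 = 2.718 g/cm³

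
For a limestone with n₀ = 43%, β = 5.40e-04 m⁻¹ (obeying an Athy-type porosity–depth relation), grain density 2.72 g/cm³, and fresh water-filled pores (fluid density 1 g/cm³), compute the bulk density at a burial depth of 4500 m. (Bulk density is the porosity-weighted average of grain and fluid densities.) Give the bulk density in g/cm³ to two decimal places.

Working in km (1 km = 1000 m; β in km⁻¹ = β in m⁻¹ × 1000):
Porosity at depth: n = 0.43·exp(−0.54×4.5) = 0.43×0.0880 = 0.0379
Bulk density: ρ_b = (1−n)ρ_g + n·ρ_f = 0.9621×2.72 + 0.0379×1
       = 2.617 + 0.038 = 2.655 g/cm³

2.65 g/cm³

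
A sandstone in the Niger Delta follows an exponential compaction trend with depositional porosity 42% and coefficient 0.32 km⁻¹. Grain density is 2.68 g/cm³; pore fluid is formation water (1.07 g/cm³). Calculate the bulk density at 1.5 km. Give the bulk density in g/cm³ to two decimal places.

Porosity at depth: φ = 0.42·exp(−0.32×1.5) = 0.42×0.6188 = 0.2599
Bulk density: ρ_b = (1−φ)ρ_g + φ·ρ_f = 0.7401×2.68 + 0.2599×1.07
       = 1.983 + 0.278 = 2.262 g/cm³

2.26 g/cm³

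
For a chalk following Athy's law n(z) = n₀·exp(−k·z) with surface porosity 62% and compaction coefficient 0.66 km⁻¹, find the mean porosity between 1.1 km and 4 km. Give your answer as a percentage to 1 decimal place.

13.4%

⟨n⟩ = (1/(z₂−z₁)) ∫ n₀ e^(−kz) dz = n₀·(e^(−k·z₁) − e^(−k·z₂)) / (k·(z₂−z₁))
e^(−0.66×1.1) = 0.4838; e^(−0.66×4) = 0.0714
⟨n⟩ = 0.62 × (0.4838 − 0.0714) / (0.66 × 2.9) = 0.62 × 0.2155 = 0.1336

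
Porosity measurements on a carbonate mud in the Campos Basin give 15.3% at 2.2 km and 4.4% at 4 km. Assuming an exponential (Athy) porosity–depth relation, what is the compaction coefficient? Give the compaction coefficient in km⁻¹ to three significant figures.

0.692 km⁻¹

Athy: φ(z) = φ₀ e^(−kz) ⇒ φ₁/φ₂ = e^{k(z₂−z₁)} ⇒ k = ln(φ₁/φ₂)/(z₂−z₁)
k = ln(0.153/0.044) / (4 − 2.2) = ln(3.477) / 1.8 = 1.2462 / 1.8 = 0.6924 km⁻¹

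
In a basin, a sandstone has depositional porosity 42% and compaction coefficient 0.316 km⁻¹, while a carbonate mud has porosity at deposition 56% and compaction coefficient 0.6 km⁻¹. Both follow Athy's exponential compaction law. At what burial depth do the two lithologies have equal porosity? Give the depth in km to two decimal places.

1.01 km

Set n₀ₐ e^(−kₐd) = n₀ᵦ e^(−kᵦd) ⇒ ln(n₀ₐ/n₀ᵦ) = (kₐ − kᵦ)·d
d = ln(0.42/0.56) / (0.316 − 0.6) = -0.2877 / -0.284 = 1.013 km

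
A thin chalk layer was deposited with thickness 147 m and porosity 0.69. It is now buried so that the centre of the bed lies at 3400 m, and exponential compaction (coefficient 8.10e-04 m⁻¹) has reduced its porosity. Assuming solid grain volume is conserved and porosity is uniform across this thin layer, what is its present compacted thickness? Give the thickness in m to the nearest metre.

48 m

Working in km (1 km = 1000 m; c in km⁻¹ = c in m⁻¹ × 1000):
Porosity at 3.4 km: phi = 0.69·exp(−0.81×3.4) = 0.0439
Solid-volume conservation: h(1−phi) = h₀(1−phi₀) ⇒ h = h₀·(1−phi₀)/(1−phi)
h = 0.147 × (1 − 0.69)/(1 − 0.0439) = 0.147 × 0.3242 = 0.0477 km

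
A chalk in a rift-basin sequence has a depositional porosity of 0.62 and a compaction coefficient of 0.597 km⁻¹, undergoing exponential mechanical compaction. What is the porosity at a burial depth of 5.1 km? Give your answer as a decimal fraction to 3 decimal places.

phi = phi₀·exp(−k·z) = 0.62 × exp(−0.597 × 5.1) = 0.62 × exp(−3.045)
  = 0.62 × 0.0476 = 0.0295

0.030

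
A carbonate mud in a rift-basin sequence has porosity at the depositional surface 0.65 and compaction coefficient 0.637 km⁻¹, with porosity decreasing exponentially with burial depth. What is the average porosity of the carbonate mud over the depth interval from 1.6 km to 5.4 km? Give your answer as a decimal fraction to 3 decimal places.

0.088

⟨n⟩ = (1/(Z₂−Z₁)) ∫ n₀ e^(−cZ) dZ = n₀·(e^(−c·Z₁) − e^(−c·Z₂)) / (c·(Z₂−Z₁))
e^(−0.637×1.6) = 0.3609; e^(−0.637×5.4) = 0.0321
⟨n⟩ = 0.65 × (0.3609 − 0.0321) / (0.637 × 3.8) = 0.65 × 0.1358 = 0.0883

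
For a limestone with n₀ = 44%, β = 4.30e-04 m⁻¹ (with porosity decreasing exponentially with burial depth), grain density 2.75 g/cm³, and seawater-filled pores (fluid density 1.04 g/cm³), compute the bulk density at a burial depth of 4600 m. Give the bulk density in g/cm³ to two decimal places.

2.65 g/cm³

Working in km (1 km = 1000 m; β in km⁻¹ = β in m⁻¹ × 1000):
Porosity at depth: n = 0.44·exp(−0.43×4.6) = 0.44×0.1383 = 0.0609
Bulk density: ρ_b = (1−n)ρ_g + n·ρ_f = 0.9391×2.75 + 0.0609×1.04
       = 2.583 + 0.063 = 2.646 g/cm³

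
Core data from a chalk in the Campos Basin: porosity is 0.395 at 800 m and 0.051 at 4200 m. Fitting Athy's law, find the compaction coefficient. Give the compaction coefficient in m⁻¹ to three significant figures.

Working in km (1 km = 1000 m; c in km⁻¹ = c in m⁻¹ × 1000):
Athy: n(d) = n₀ e^(−cd) ⇒ n₁/n₂ = e^{c(d₂−d₁)} ⇒ c = ln(n₁/n₂)/(d₂−d₁)
c = ln(0.395/0.051) / (4.2 − 0.8) = ln(7.745) / 3.4 = 2.0471 / 3.4 = 0.6021 km⁻¹

0.000602 m⁻¹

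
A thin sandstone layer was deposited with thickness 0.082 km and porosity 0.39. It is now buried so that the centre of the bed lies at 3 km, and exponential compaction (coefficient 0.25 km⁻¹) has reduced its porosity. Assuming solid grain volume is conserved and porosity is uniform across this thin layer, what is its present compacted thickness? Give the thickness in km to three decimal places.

0.061 km

Porosity at 3 km: n = 0.39·exp(−0.25×3) = 0.1842
Solid-volume conservation: h(1−n) = h₀(1−n₀) ⇒ h = h₀·(1−n₀)/(1−n)
h = 0.082 × (1 − 0.39)/(1 − 0.1842) = 0.082 × 0.7478 = 0.0613 km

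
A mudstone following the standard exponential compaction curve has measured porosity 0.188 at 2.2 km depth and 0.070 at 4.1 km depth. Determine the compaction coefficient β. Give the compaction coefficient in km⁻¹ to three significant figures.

0.520 km⁻¹

Athy: φ(Z) = φ₀ e^(−βZ) ⇒ φ₁/φ₂ = e^{β(Z₂−Z₁)} ⇒ β = ln(φ₁/φ₂)/(Z₂−Z₁)
β = ln(0.188/0.07) / (4.1 − 2.2) = ln(2.686) / 1.9 = 0.9879 / 1.9 = 0.52 km⁻¹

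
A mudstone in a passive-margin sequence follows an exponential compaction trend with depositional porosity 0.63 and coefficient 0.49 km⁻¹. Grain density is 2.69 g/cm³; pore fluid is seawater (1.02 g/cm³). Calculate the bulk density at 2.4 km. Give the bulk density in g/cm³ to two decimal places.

2.37 g/cm³

Porosity at depth: phi = 0.63·exp(−0.49×2.4) = 0.63×0.3085 = 0.1944
Bulk density: ρ_b = (1−phi)ρ_g + phi·ρ_f = 0.8056×2.69 + 0.1944×1.02
       = 2.167 + 0.198 = 2.365 g/cm³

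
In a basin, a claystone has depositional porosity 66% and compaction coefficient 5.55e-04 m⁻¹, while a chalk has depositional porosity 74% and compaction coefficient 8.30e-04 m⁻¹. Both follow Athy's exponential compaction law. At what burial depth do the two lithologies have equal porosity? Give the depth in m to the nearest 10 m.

420 m

Working in km (1 km = 1000 m; β in km⁻¹ = β in m⁻¹ × 1000):
Set n₀ₐ e^(−βₐz) = n₀ᵦ e^(−βᵦz) ⇒ ln(n₀ₐ/n₀ᵦ) = (βₐ − βᵦ)·z
z = ln(0.66/0.74) / (0.555 − 0.83) = -0.1144 / -0.275 = 0.416 km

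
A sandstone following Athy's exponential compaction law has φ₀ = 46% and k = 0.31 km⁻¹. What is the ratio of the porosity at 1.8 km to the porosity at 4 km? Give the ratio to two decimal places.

φ(Z₁)/φ(Z₂) = e^(−k·Z₁)/e^(−k·Z₂) = e^{k(Z₂−Z₁)}
= exp(0.31 × 2.2) = exp(0.682) = 1.9778

1.98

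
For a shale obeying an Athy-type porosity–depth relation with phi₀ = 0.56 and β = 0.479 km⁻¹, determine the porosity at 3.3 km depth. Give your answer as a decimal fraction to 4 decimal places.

phi = phi₀·exp(−β·z) = 0.56 × exp(−0.479 × 3.3) = 0.56 × exp(−1.581)
  = 0.56 × 0.2058 = 0.1153

0.1153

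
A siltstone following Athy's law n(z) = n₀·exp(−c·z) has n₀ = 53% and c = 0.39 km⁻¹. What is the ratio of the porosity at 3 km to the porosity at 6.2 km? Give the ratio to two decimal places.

n(z₁)/n(z₂) = e^(−c·z₁)/e^(−c·z₂) = e^{c(z₂−z₁)}
= exp(0.39 × 3.2) = exp(1.248) = 3.4834

3.48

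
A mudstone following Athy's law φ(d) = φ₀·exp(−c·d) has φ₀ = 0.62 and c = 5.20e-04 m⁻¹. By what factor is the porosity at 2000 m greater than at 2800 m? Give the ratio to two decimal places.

1.52

Working in km (1 km = 1000 m; c in km⁻¹ = c in m⁻¹ × 1000):
φ(d₁)/φ(d₂) = e^(−c·d₁)/e^(−c·d₂) = e^{c(d₂−d₁)}
= exp(0.52 × 0.8) = exp(0.416) = 1.5159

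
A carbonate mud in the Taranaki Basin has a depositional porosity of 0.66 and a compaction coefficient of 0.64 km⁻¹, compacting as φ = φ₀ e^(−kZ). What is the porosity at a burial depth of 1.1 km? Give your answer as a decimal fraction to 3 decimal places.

0.326

φ = φ₀·exp(−k·Z) = 0.66 × exp(−0.64 × 1.1) = 0.66 × exp(−0.704)
  = 0.66 × 0.4946 = 0.3264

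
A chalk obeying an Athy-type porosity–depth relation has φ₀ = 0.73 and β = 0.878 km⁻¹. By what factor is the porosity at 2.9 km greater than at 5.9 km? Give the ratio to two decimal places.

13.93

φ(Z₁)/φ(Z₂) = e^(−β·Z₁)/e^(−β·Z₂) = e^{β(Z₂−Z₁)}
= exp(0.878 × 3) = exp(2.634) = 13.9294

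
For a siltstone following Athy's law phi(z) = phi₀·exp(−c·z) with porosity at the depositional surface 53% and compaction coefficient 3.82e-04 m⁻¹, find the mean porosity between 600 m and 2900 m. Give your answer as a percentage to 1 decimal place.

Working in km (1 km = 1000 m; c in km⁻¹ = c in m⁻¹ × 1000):
⟨phi⟩ = (1/(z₂−z₁)) ∫ phi₀ e^(−cz) dz = phi₀·(e^(−c·z₁) − e^(−c·z₂)) / (c·(z₂−z₁))
e^(−0.382×0.6) = 0.7952; e^(−0.382×2.9) = 0.3303
⟨phi⟩ = 0.53 × (0.7952 − 0.3303) / (0.382 × 2.3) = 0.53 × 0.5291 = 0.2804

28.0%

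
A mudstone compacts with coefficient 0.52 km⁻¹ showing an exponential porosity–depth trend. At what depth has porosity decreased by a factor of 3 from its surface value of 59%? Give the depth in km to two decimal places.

n/n₀ = 1/3 ⇒ exp(−c·z) = 1/3 ⇒ z = ln(3) / c
z = 1.0986 / 0.52 = 2.113 km

2.11 km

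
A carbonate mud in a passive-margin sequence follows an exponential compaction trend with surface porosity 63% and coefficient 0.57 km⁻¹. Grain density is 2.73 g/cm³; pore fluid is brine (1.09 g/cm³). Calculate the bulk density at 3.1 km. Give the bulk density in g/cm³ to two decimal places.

Porosity at depth: φ = 0.63·exp(−0.57×3.1) = 0.63×0.1708 = 0.1076
Bulk density: ρ_b = (1−φ)ρ_g + φ·ρ_f = 0.8924×2.73 + 0.1076×1.09
       = 2.436 + 0.117 = 2.553 g/cm³

2.55 g/cm³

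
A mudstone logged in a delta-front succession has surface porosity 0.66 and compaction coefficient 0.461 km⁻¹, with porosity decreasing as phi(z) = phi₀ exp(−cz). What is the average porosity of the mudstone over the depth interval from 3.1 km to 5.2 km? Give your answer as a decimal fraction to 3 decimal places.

⟨phi⟩ = (1/(z₂−z₁)) ∫ phi₀ e^(−cz) dz = phi₀·(e^(−c·z₁) − e^(−c·z₂)) / (c·(z₂−z₁))
e^(−0.461×3.1) = 0.2395; e^(−0.461×5.2) = 0.0910
⟨phi⟩ = 0.66 × (0.2395 − 0.0910) / (0.461 × 2.1) = 0.66 × 0.1534 = 0.1013

0.101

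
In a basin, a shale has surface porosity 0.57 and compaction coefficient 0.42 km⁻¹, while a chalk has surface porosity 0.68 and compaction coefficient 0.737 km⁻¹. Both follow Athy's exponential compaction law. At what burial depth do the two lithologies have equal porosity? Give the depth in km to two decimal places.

0.56 km

Set φ₀ₐ e^(−βₐz) = φ₀ᵦ e^(−βᵦz) ⇒ ln(φ₀ₐ/φ₀ᵦ) = (βₐ − βᵦ)·z
z = ln(0.57/0.68) / (0.42 − 0.737) = -0.1765 / -0.317 = 0.557 km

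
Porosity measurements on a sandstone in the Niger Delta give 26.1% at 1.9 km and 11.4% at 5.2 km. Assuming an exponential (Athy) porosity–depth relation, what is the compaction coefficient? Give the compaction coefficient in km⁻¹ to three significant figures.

Athy: φ(z) = φ₀ e^(−βz) ⇒ φ₁/φ₂ = e^{β(z₂−z₁)} ⇒ β = ln(φ₁/φ₂)/(z₂−z₁)
β = ln(0.261/0.114) / (5.2 − 1.9) = ln(2.289) / 3.3 = 0.8283 / 3.3 = 0.251 km⁻¹

0.251 km⁻¹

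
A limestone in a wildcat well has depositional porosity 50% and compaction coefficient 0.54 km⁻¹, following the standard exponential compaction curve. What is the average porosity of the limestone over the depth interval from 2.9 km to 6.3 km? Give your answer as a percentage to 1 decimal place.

4.8%

⟨phi⟩ = (1/(d₂−d₁)) ∫ phi₀ e^(−kd) dd = phi₀·(e^(−k·d₁) − e^(−k·d₂)) / (k·(d₂−d₁))
e^(−0.54×2.9) = 0.2089; e^(−0.54×6.3) = 0.0333
⟨phi⟩ = 0.5 × (0.2089 − 0.0333) / (0.54 × 3.4) = 0.5 × 0.0956 = 0.0478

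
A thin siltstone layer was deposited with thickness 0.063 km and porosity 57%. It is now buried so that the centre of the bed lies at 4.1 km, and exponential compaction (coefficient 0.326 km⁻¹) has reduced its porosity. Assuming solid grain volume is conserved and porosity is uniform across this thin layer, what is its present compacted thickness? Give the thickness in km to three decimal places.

0.032 km

Porosity at 4.1 km: φ = 0.57·exp(−0.326×4.1) = 0.1498
Solid-volume conservation: h(1−φ) = h₀(1−φ₀) ⇒ h = h₀·(1−φ₀)/(1−φ)
h = 0.063 × (1 − 0.57)/(1 − 0.1498) = 0.063 × 0.5057 = 0.0319 km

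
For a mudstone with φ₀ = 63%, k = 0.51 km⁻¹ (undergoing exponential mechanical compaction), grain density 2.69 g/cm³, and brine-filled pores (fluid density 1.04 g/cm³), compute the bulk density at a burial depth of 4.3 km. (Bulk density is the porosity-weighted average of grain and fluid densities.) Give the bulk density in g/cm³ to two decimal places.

2.57 g/cm³

Porosity at depth: φ = 0.63·exp(−0.51×4.3) = 0.63×0.1116 = 0.0703
Bulk density: ρ_b = (1−φ)ρ_g + φ·ρ_f = 0.9297×2.69 + 0.0703×1.04
       = 2.501 + 0.073 = 2.574 g/cm³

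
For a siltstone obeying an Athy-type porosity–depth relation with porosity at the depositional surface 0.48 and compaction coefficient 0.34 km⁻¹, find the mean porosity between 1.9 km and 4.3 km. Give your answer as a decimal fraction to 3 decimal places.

⟨phi⟩ = (1/(z₂−z₁)) ∫ phi₀ e^(−βz) dz = phi₀·(e^(−β·z₁) − e^(−β·z₂)) / (β·(z₂−z₁))
e^(−0.34×1.9) = 0.5241; e^(−0.34×4.3) = 0.2318
⟨phi⟩ = 0.48 × (0.5241 − 0.2318) / (0.34 × 2.4) = 0.48 × 0.3583 = 0.1720

0.172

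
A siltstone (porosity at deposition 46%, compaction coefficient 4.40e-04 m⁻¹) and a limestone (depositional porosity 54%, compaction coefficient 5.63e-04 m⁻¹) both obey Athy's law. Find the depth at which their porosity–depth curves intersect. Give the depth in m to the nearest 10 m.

Working in km (1 km = 1000 m; k in km⁻¹ = k in m⁻¹ × 1000):
Set n₀ₐ e^(−kₐd) = n₀ᵦ e^(−kᵦd) ⇒ ln(n₀ₐ/n₀ᵦ) = (kₐ − kᵦ)·d
d = ln(0.46/0.54) / (0.44 − 0.563) = -0.1603 / -0.123 = 1.304 km

1300 m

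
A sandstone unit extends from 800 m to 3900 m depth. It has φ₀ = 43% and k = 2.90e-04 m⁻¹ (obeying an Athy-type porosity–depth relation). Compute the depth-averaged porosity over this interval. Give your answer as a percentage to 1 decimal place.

22.5%

Working in km (1 km = 1000 m; k in km⁻¹ = k in m⁻¹ × 1000):
⟨φ⟩ = (1/(Z₂−Z₁)) ∫ φ₀ e^(−kZ) dZ = φ₀·(e^(−k·Z₁) − e^(−k·Z₂)) / (k·(Z₂−Z₁))
e^(−0.29×0.8) = 0.7929; e^(−0.29×3.9) = 0.3227
⟨φ⟩ = 0.43 × (0.7929 − 0.3227) / (0.29 × 3.1) = 0.43 × 0.5231 = 0.2249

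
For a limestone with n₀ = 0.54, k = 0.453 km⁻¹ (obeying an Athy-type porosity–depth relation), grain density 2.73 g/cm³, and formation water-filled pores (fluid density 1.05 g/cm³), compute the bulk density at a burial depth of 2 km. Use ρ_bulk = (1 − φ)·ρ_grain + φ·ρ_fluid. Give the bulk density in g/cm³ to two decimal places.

Porosity at depth: n = 0.54·exp(−0.453×2) = 0.54×0.4041 = 0.2182
Bulk density: ρ_b = (1−n)ρ_g + n·ρ_f = 0.7818×2.73 + 0.2182×1.05
       = 2.134 + 0.229 = 2.363 g/cm³

2.36 g/cm³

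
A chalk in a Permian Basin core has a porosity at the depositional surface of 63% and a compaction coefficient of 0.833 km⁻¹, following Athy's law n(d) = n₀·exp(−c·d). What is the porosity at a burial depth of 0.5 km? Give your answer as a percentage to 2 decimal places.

n = n₀·exp(−c·d) = 0.63 × exp(−0.833 × 0.5) = 0.63 × exp(−0.4165)
  = 0.63 × 0.6594 = 0.4154

41.54%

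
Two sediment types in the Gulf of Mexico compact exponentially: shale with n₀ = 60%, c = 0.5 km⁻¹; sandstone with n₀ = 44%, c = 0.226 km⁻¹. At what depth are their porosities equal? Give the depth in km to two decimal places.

1.13 km

Set n₀ₐ e^(−cₐd) = n₀ᵦ e^(−cᵦd) ⇒ ln(n₀ₐ/n₀ᵦ) = (cₐ − cᵦ)·d
d = ln(0.6/0.44) / (0.5 − 0.226) = 0.3102 / 0.274 = 1.132 km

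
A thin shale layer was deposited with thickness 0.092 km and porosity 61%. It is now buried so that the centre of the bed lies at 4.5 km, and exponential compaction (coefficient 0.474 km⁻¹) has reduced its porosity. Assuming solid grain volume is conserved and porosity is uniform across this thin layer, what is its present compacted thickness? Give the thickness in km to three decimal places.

0.039 km

Porosity at 4.5 km: φ = 0.61·exp(−0.474×4.5) = 0.0723
Solid-volume conservation: h(1−φ) = h₀(1−φ₀) ⇒ h = h₀·(1−φ₀)/(1−φ)
h = 0.092 × (1 − 0.61)/(1 − 0.0723) = 0.092 × 0.4204 = 0.0387 km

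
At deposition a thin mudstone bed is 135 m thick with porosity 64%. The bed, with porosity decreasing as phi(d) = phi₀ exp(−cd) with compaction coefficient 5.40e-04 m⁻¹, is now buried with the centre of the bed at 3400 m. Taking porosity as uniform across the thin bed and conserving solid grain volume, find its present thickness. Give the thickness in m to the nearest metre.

Working in km (1 km = 1000 m; c in km⁻¹ = c in m⁻¹ × 1000):
Porosity at 3.4 km: phi = 0.64·exp(−0.54×3.4) = 0.1021
Solid-volume conservation: h(1−phi) = h₀(1−phi₀) ⇒ h = h₀·(1−phi₀)/(1−phi)
h = 0.135 × (1 − 0.64)/(1 − 0.1021) = 0.135 × 0.4009 = 0.0541 km

54 m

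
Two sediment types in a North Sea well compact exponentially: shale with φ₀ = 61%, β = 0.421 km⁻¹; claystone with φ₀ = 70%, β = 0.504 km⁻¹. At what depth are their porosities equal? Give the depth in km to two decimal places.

1.66 km

Set φ₀ₐ e^(−βₐd) = φ₀ᵦ e^(−βᵦd) ⇒ ln(φ₀ₐ/φ₀ᵦ) = (βₐ − βᵦ)·d
d = ln(0.61/0.7) / (0.421 − 0.504) = -0.1376 / -0.083 = 1.658 km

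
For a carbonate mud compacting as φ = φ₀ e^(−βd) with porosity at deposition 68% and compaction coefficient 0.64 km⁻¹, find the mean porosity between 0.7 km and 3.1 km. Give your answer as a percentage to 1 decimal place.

22.2%

⟨φ⟩ = (1/(d₂−d₁)) ∫ φ₀ e^(−βd) dd = φ₀·(e^(−β·d₁) − e^(−β·d₂)) / (β·(d₂−d₁))
e^(−0.64×0.7) = 0.6389; e^(−0.64×3.1) = 0.1375
⟨φ⟩ = 0.68 × (0.6389 − 0.1375) / (0.64 × 2.4) = 0.68 × 0.3264 = 0.2220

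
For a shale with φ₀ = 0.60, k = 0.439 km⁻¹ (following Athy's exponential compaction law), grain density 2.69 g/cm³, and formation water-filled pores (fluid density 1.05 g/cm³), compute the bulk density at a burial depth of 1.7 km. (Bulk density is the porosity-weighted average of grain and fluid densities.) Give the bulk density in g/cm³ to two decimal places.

Porosity at depth: φ = 0.6·exp(−0.439×1.7) = 0.6×0.4741 = 0.2845
Bulk density: ρ_b = (1−φ)ρ_g + φ·ρ_f = 0.7155×2.69 + 0.2845×1.05
       = 1.925 + 0.299 = 2.223 g/cm³

2.22 g/cm³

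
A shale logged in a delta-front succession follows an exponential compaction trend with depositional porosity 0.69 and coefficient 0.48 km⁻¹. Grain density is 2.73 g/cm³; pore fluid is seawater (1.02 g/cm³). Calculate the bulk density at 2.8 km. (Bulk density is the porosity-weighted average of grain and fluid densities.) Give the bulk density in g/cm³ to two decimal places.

2.42 g/cm³

Porosity at depth: n = 0.69·exp(−0.48×2.8) = 0.69×0.2608 = 0.1800
Bulk density: ρ_b = (1−n)ρ_g + n·ρ_f = 0.8200×2.73 + 0.1800×1.02
       = 2.239 + 0.184 = 2.422 g/cm³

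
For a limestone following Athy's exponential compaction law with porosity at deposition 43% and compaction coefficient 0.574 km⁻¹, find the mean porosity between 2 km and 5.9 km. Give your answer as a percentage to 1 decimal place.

⟨φ⟩ = (1/(z₂−z₁)) ∫ φ₀ e^(−βz) dz = φ₀·(e^(−β·z₁) − e^(−β·z₂)) / (β·(z₂−z₁))
e^(−0.574×2) = 0.3173; e^(−0.574×5.9) = 0.0338
⟨φ⟩ = 0.43 × (0.3173 − 0.0338) / (0.574 × 3.9) = 0.43 × 0.1266 = 0.0544

5.4%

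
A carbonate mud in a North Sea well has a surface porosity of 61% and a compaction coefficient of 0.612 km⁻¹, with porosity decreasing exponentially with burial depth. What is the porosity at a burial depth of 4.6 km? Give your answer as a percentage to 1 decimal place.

3.7%

n = n₀·exp(−c·d) = 0.61 × exp(−0.612 × 4.6) = 0.61 × exp(−2.815)
  = 0.61 × 0.0599 = 0.0365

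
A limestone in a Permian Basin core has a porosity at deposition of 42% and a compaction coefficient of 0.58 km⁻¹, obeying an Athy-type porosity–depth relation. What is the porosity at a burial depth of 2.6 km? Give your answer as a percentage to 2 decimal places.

9.30%

phi = phi₀·exp(−k·Z) = 0.42 × exp(−0.58 × 2.6) = 0.42 × exp(−1.508)
  = 0.42 × 0.2214 = 0.0930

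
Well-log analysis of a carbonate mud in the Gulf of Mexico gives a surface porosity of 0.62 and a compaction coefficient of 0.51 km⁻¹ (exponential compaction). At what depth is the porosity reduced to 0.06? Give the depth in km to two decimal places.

Invert Athy's law: z = ln(n₀/n) / k
z = ln(0.62/0.06) / 0.51 = ln(10.33) / 0.51 = 2.3354 / 0.51 = 4.579 km

4.58 km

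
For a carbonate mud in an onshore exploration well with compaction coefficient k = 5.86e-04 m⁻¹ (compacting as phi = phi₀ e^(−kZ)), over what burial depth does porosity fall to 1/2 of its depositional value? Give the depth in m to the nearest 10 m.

1180 m

Working in km (1 km = 1000 m; k in km⁻¹ = k in m⁻¹ × 1000):
phi/phi₀ = 1/2 ⇒ exp(−k·Z) = 1/2 ⇒ Z = ln(2) / k
Z = 0.6931 / 0.586 = 1.183 km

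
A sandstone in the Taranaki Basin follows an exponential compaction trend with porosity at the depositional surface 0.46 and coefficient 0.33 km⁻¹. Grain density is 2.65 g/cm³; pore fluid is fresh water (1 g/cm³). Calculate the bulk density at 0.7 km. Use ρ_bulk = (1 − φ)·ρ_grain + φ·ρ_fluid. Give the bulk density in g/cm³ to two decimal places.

Porosity at depth: phi = 0.46·exp(−0.33×0.7) = 0.46×0.7937 = 0.3651
Bulk density: ρ_b = (1−phi)ρ_g + phi·ρ_f = 0.6349×2.65 + 0.3651×1
       = 1.682 + 0.365 = 2.048 g/cm³

2.05 g/cm³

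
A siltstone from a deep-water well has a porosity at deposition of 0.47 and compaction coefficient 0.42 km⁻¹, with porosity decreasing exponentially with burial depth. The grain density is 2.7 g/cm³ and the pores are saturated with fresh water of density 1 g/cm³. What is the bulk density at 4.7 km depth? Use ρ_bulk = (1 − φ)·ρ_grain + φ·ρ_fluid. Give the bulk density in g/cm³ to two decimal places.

Porosity at depth: n = 0.47·exp(−0.42×4.7) = 0.47×0.1389 = 0.0653
Bulk density: ρ_b = (1−n)ρ_g + n·ρ_f = 0.9347×2.7 + 0.0653×1
       = 2.524 + 0.065 = 2.589 g/cm³

2.59 g/cm³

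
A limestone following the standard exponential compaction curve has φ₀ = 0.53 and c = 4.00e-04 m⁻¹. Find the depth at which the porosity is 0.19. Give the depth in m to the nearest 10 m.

2560 m

Working in km (1 km = 1000 m; c in km⁻¹ = c in m⁻¹ × 1000):
Invert Athy's law: z = ln(φ₀/φ) / c
z = ln(0.53/0.19) / 0.4 = ln(2.789) / 0.4 = 1.0259 / 0.4 = 2.565 km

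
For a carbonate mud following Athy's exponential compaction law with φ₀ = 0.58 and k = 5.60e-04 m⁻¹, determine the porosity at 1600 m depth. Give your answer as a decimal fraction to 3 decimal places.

0.237

Working in km (1 km = 1000 m; k in km⁻¹ = k in m⁻¹ × 1000):
φ = φ₀·exp(−k·Z) = 0.58 × exp(−0.56 × 1.6) = 0.58 × exp(−0.896)
  = 0.58 × 0.4082 = 0.2368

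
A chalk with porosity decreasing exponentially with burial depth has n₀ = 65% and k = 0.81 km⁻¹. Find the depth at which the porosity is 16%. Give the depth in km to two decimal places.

1.73 km

Invert Athy's law: d = ln(n₀/n) / k
d = ln(0.65/0.16) / 0.81 = ln(4.062) / 0.81 = 1.4018 / 0.81 = 1.731 km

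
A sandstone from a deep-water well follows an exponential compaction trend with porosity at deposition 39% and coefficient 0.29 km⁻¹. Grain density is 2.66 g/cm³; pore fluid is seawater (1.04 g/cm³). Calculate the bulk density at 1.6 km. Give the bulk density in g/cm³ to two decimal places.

2.26 g/cm³

Porosity at depth: n = 0.39·exp(−0.29×1.6) = 0.39×0.6288 = 0.2452
Bulk density: ρ_b = (1−n)ρ_g + n·ρ_f = 0.7548×2.66 + 0.2452×1.04
       = 2.008 + 0.255 = 2.263 g/cm³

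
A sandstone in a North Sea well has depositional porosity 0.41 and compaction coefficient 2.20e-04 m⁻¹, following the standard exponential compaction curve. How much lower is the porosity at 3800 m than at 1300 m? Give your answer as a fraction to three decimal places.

Working in km (1 km = 1000 m; β in km⁻¹ = β in m⁻¹ × 1000):
φ(1.3) = 0.41·e^(−0.22×1.3) = 0.3080
φ(3.8) = 0.41·e^(−0.22×3.8) = 0.1777
Δφ = 0.3080 − 0.1777 = 0.1303

0.130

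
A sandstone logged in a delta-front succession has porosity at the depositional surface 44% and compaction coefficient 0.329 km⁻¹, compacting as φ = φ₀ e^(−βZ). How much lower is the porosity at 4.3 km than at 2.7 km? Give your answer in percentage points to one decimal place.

φ(2.7) = 0.44·e^(−0.329×2.7) = 0.1810
φ(4.3) = 0.44·e^(−0.329×4.3) = 0.1069
Δφ = 0.1810 − 0.1069 = 0.0741

7.4 percentage points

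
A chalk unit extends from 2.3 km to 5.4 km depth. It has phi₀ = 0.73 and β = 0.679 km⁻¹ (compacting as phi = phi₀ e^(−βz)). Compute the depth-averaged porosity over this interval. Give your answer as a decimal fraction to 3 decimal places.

⟨phi⟩ = (1/(z₂−z₁)) ∫ phi₀ e^(−βz) dz = phi₀·(e^(−β·z₁) − e^(−β·z₂)) / (β·(z₂−z₁))
e^(−0.679×2.3) = 0.2098; e^(−0.679×5.4) = 0.0256
⟨phi⟩ = 0.73 × (0.2098 − 0.0256) / (0.679 × 3.1) = 0.73 × 0.0875 = 0.0639

0.064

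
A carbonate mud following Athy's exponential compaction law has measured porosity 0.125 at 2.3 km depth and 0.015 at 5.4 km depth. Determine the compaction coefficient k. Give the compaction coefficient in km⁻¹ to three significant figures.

Athy: φ(z) = φ₀ e^(−kz) ⇒ φ₁/φ₂ = e^{k(z₂−z₁)} ⇒ k = ln(φ₁/φ₂)/(z₂−z₁)
k = ln(0.125/0.015) / (5.4 − 2.3) = ln(8.333) / 3.1 = 2.1203 / 3.1 = 0.684 km⁻¹

0.684 km⁻¹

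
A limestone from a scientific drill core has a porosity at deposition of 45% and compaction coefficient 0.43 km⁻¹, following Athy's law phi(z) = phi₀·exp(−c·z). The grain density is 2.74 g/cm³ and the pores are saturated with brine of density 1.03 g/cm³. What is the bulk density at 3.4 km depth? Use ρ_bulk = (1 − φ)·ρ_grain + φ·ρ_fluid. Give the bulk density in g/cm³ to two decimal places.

2.56 g/cm³

Porosity at depth: phi = 0.45·exp(−0.43×3.4) = 0.45×0.2318 = 0.1043
Bulk density: ρ_b = (1−phi)ρ_g + phi·ρ_f = 0.8957×2.74 + 0.1043×1.03
       = 2.454 + 0.107 = 2.562 g/cm³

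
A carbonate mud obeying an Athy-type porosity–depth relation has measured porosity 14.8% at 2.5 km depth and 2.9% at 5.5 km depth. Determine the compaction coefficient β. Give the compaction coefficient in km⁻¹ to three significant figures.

Athy: phi(Z) = phi₀ e^(−βZ) ⇒ phi₁/phi₂ = e^{β(Z₂−Z₁)} ⇒ β = ln(phi₁/phi₂)/(Z₂−Z₁)
β = ln(0.148/0.029) / (5.5 − 2.5) = ln(5.103) / 3 = 1.6299 / 3 = 0.5433 km⁻¹

0.543 km⁻¹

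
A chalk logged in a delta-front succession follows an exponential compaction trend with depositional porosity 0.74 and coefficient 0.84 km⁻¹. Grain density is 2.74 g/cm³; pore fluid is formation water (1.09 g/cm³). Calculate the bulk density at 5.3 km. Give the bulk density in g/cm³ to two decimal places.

2.73 g/cm³

Porosity at depth: n = 0.74·exp(−0.84×5.3) = 0.74×0.0117 = 0.0086
Bulk density: ρ_b = (1−n)ρ_g + n·ρ_f = 0.9914×2.74 + 0.0086×1.09
       = 2.716 + 0.009 = 2.726 g/cm³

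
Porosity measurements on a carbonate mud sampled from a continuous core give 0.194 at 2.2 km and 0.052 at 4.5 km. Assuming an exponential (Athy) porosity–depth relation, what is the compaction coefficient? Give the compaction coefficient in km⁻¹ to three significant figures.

Athy: phi(z) = phi₀ e^(−cz) ⇒ phi₁/phi₂ = e^{c(z₂−z₁)} ⇒ c = ln(phi₁/phi₂)/(z₂−z₁)
c = ln(0.194/0.052) / (4.5 − 2.2) = ln(3.731) / 2.3 = 1.3166 / 2.3 = 0.5724 km⁻¹

0.572 km⁻¹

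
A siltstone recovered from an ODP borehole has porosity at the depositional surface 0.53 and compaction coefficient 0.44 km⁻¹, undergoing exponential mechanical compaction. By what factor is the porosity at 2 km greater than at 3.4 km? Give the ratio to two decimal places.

1.85

n(d₁)/n(d₂) = e^(−β·d₁)/e^(−β·d₂) = e^{β(d₂−d₁)}
= exp(0.44 × 1.4) = exp(0.616) = 1.8515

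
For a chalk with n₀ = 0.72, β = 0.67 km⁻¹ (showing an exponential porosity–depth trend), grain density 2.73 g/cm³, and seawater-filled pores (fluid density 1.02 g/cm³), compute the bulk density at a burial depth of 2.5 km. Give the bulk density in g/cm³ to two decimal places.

2.50 g/cm³

Porosity at depth: n = 0.72·exp(−0.67×2.5) = 0.72×0.1873 = 0.1349
Bulk density: ρ_b = (1−n)ρ_g + n·ρ_f = 0.8651×2.73 + 0.1349×1.02
       = 2.362 + 0.138 = 2.499 g/cm³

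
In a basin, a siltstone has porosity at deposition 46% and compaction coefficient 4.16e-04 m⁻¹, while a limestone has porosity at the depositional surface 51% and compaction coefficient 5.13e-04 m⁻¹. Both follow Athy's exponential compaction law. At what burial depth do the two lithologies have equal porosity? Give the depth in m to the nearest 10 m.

1060 m

Working in km (1 km = 1000 m; β in km⁻¹ = β in m⁻¹ × 1000):
Set n₀ₐ e^(−βₐZ) = n₀ᵦ e^(−βᵦZ) ⇒ ln(n₀ₐ/n₀ᵦ) = (βₐ − βᵦ)·Z
Z = ln(0.46/0.51) / (0.416 − 0.513) = -0.1032 / -0.097 = 1.064 km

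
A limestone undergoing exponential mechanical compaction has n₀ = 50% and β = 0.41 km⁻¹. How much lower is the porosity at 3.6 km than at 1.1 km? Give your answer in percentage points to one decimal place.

n(1.1) = 0.5·e^(−0.41×1.1) = 0.3185
n(3.6) = 0.5·e^(−0.41×3.6) = 0.1143
Δn = 0.3185 − 0.1143 = 0.2042

20.4 percentage points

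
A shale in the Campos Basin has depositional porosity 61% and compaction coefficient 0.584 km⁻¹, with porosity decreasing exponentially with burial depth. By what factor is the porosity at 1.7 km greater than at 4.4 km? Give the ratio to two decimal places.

phi(d₁)/phi(d₂) = e^(−β·d₁)/e^(−β·d₂) = e^{β(d₂−d₁)}
= exp(0.584 × 2.7) = exp(1.577) = 4.8394

4.84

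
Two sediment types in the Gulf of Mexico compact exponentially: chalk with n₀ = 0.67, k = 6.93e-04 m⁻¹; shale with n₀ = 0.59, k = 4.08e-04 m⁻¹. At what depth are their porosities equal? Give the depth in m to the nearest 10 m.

450 m

Working in km (1 km = 1000 m; k in km⁻¹ = k in m⁻¹ × 1000):
Set n₀ₐ e^(−kₐZ) = n₀ᵦ e^(−kᵦZ) ⇒ ln(n₀ₐ/n₀ᵦ) = (kₐ − kᵦ)·Z
Z = ln(0.67/0.59) / (0.693 − 0.408) = 0.1272 / 0.285 = 0.446 km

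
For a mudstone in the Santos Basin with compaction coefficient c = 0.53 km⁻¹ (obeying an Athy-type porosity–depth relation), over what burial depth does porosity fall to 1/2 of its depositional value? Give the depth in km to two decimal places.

1.31 km

φ/φ₀ = 1/2 ⇒ exp(−c·d) = 1/2 ⇒ d = ln(2) / c
d = 0.6931 / 0.53 = 1.308 km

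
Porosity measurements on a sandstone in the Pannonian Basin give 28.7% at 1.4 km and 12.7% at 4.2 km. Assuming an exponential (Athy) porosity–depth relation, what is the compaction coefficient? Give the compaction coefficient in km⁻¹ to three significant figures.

0.291 km⁻¹

Athy: n(d) = n₀ e^(−cd) ⇒ n₁/n₂ = e^{c(d₂−d₁)} ⇒ c = ln(n₁/n₂)/(d₂−d₁)
c = ln(0.287/0.127) / (4.2 − 1.4) = ln(2.26) / 2.8 = 0.8153 / 2.8 = 0.2912 km⁻¹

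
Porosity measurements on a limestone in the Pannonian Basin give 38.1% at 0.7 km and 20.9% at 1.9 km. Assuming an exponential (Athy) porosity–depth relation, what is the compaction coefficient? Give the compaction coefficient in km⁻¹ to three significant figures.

Athy: φ(z) = φ₀ e^(−cz) ⇒ φ₁/φ₂ = e^{c(z₂−z₁)} ⇒ c = ln(φ₁/φ₂)/(z₂−z₁)
c = ln(0.381/0.209) / (1.9 − 0.7) = ln(1.823) / 1.2 = 0.6005 / 1.2 = 0.5004 km⁻¹

0.500 km⁻¹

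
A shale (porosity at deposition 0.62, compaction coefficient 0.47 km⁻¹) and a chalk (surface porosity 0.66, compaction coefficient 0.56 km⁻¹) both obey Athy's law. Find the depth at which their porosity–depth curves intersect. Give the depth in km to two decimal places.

Set n₀ₐ e^(−cₐd) = n₀ᵦ e^(−cᵦd) ⇒ ln(n₀ₐ/n₀ᵦ) = (cₐ − cᵦ)·d
d = ln(0.62/0.66) / (0.47 − 0.56) = -0.0625 / -0.09 = 0.695 km

0.69 km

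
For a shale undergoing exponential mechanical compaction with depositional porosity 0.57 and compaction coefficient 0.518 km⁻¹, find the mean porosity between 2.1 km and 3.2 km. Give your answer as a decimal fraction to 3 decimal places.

⟨n⟩ = (1/(Z₂−Z₁)) ∫ n₀ e^(−βZ) dZ = n₀·(e^(−β·Z₁) − e^(−β·Z₂)) / (β·(Z₂−Z₁))
e^(−0.518×2.1) = 0.3370; e^(−0.518×3.2) = 0.1906
⟨n⟩ = 0.57 × (0.3370 − 0.1906) / (0.518 × 1.1) = 0.57 × 0.2569 = 0.1464

0.146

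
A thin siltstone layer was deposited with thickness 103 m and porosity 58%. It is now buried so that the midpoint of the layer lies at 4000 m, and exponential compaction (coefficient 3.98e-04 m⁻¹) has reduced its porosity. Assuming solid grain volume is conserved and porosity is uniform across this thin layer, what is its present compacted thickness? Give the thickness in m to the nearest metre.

49 m

Working in km (1 km = 1000 m; k in km⁻¹ = k in m⁻¹ × 1000):
Porosity at 4 km: phi = 0.58·exp(−0.398×4) = 0.1180
Solid-volume conservation: h(1−phi) = h₀(1−phi₀) ⇒ h = h₀·(1−phi₀)/(1−phi)
h = 0.103 × (1 − 0.58)/(1 − 0.1180) = 0.103 × 0.4762 = 0.0490 km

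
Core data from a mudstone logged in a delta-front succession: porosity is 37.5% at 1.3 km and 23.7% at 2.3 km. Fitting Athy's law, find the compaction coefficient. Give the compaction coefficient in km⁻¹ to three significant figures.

Athy: phi(d) = phi₀ e^(−cd) ⇒ phi₁/phi₂ = e^{c(d₂−d₁)} ⇒ c = ln(phi₁/phi₂)/(d₂−d₁)
c = ln(0.375/0.237) / (2.3 − 1.3) = ln(1.582) / 1 = 0.4589 / 1 = 0.4589 km⁻¹

0.459 km⁻¹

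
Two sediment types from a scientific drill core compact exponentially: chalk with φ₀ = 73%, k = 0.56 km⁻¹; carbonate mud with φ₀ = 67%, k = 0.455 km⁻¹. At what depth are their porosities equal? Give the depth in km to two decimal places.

Set φ₀ₐ e^(−kₐd) = φ₀ᵦ e^(−kᵦd) ⇒ ln(φ₀ₐ/φ₀ᵦ) = (kₐ − kᵦ)·d
d = ln(0.73/0.67) / (0.56 − 0.455) = 0.0858 / 0.105 = 0.817 km

0.82 km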